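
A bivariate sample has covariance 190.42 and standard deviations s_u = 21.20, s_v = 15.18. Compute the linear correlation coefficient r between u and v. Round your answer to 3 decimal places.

0.592

r = Cov(u,v) / (s_u · s_v) = 190.42 / (21.20 × 15.18)
  = 190.42 / 321.8160 ≈ 0.592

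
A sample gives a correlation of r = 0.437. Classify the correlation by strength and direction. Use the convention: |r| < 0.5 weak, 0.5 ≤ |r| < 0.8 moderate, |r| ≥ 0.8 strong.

weak positive

r = 0.437 > 0 so the relationship is positive.
|r| = 0.437, which falls in the weak range.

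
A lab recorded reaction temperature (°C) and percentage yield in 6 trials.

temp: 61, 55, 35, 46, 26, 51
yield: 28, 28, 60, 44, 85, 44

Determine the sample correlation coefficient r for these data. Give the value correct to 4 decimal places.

n = 6, Σx = 274, Σy = 289, Σx² = 13364, Σy² = 16265, Σxy = 11826
nΣxy − ΣxΣy = 70956 − 79186 = -8230
nΣx² − (Σx)² = 80184 − 75076 = 5108; nΣy² − (Σy)² = 97590 − 83521 = 14069
r = -8230 / √(5108 × 14069) = -8230 / 8477.2904 ≈ -0.9708

-0.9708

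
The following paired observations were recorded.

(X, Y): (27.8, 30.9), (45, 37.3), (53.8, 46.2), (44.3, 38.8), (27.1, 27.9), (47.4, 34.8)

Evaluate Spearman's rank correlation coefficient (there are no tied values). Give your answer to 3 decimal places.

Rank X: 2, 4, 6, 3, 1, 5
Rank Y: 2, 4, 6, 5, 1, 3
d = rank(X) − rank(Y): 0, 0, 0, -2, 0, 2; Σd² = 8
ρ = 1 − 6Σd² / [n(n²−1)] = 1 − 6×8 / (6×35) = 1 − 48/210 ≈ 0.771

0.771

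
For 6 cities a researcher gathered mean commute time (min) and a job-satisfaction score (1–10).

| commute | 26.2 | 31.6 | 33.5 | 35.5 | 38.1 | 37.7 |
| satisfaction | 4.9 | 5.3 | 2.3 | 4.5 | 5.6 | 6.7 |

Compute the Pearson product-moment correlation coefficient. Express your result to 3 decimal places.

n = 6, Σx = 202.6, Σy = 29.3, Σx² = 6940.4, Σy² = 153.89, Σxy = 998.61
nΣxy − ΣxΣy = 5991.66 − 5936.18 = 55.48
nΣx² − (Σx)² = 41642.4 − 41046.76 = 595.64; nΣy² − (Σy)² = 923.34 − 858.49 = 64.85
r = 55.48 / √(595.64 × 64.85) = 55.48 / 196.5382 ≈ 0.282

0.282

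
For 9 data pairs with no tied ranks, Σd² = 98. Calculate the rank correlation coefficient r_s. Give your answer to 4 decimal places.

0.1833

ρ = 1 − 6Σd² / [n(n²−1)] = 1 − 6×98 / (9×80)
  = 1 − 588/720 = 1 − 0.81667 ≈ 0.1833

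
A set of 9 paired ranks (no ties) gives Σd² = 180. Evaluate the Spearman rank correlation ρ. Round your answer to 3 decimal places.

ρ = 1 − 6Σd² / [n(n²−1)] = 1 − 6×180 / (9×80)
  = 1 − 1080/720 = 1 − 1.5000 ≈ -0.500

-0.500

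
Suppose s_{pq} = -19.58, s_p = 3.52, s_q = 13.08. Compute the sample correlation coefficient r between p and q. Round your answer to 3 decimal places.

r = Cov(p,q) / (s_p · s_q) = -19.58 / (3.52 × 13.08)
  = -19.58 / 46.0416 ≈ -0.425

-0.425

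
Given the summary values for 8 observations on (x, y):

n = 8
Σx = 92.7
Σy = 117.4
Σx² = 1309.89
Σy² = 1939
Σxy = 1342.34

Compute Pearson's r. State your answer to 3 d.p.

r = (nΣxy − ΣxΣy) / √[(nΣx² − (Σx)²)(nΣy² − (Σy)²)]
Numerator: 8×1342.34 − 92.7×117.4 = -144.26
Denominator: √[(10479.12 − 8593.29)(15512 − 13782.76)] = √[1885.83 × 1729.24] = 1805.8385
r = -144.26 / 1805.8385 ≈ -0.080

-0.080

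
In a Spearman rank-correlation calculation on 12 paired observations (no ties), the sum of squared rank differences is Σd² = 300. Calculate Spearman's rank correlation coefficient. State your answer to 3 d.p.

-0.049

ρ = 1 − 6Σd² / [n(n²−1)] = 1 − 6×300 / (12×143)
  = 1 − 1800/1716 = 1 − 1.0490 ≈ -0.049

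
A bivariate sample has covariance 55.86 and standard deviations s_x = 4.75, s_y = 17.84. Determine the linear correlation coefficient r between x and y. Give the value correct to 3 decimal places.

0.659

r = Cov(x,y) / (s_x · s_y) = 55.86 / (4.75 × 17.84)
  = 55.86 / 84.7400 ≈ 0.659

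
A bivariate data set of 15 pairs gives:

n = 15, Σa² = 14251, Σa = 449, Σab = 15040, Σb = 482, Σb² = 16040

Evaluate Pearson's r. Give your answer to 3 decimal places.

r = (nΣab − ΣaΣb) / √[(nΣa² − (Σa)²)(nΣb² − (Σb)²)]
Numerator: 15×15040 − 449×482 = 9182
Denominator: √[(213765 − 201601)(240600 − 232324)] = √[12164 × 8276] = 10033.4074
r = 9182 / 10033.4074 ≈ 0.915

0.915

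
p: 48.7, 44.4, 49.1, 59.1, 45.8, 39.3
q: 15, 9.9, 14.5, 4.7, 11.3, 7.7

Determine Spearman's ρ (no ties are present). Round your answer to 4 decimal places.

0.0857

Rank p: 4, 2, 5, 6, 3, 1
Rank q: 6, 3, 5, 1, 4, 2
d = rank(p) − rank(q): -2, -1, 0, 5, -1, -1; Σd² = 32
ρ = 1 − 6Σd² / [n(n²−1)] = 1 − 6×32 / (6×35) = 1 − 192/210 ≈ 0.0857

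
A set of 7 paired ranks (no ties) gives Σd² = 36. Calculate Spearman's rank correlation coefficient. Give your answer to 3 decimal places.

0.357

ρ = 1 − 6Σd² / [n(n²−1)] = 1 − 6×36 / (7×48)
  = 1 − 216/336 = 1 − 0.6429 ≈ 0.357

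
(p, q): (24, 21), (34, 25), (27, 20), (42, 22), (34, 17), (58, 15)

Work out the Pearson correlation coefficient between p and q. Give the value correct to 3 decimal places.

n = 6, Σp = 219, Σq = 120, Σp² = 8745, Σq² = 2464, Σpq = 4266
nΣpq − ΣpΣq = 25596 − 26280 = -684
nΣp² − (Σp)² = 52470 − 47961 = 4509; nΣq² − (Σq)² = 14784 − 14400 = 384
r = -684 / √(4509 × 384) = -684 / 1315.8480 ≈ -0.520

-0.520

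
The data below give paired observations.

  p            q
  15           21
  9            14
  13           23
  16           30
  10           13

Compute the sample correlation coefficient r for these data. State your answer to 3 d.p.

0.909

n = 5, Σp = 63, Σq = 101, Σp² = 831, Σq² = 2235, Σpq = 1350
nΣpq − ΣpΣq = 6750 − 6363 = 387
nΣp² − (Σp)² = 4155 − 3969 = 186; nΣq² − (Σq)² = 11175 − 10201 = 974
r = 387 / √(186 × 974) = 387 / 425.6336 ≈ 0.909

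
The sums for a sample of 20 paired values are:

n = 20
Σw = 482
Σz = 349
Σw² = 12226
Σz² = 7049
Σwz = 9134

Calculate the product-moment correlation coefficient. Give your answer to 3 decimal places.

r = (nΣwz − ΣwΣz) / √[(nΣw² − (Σw)²)(nΣz² − (Σz)²)]
Numerator: 20×9134 − 482×349 = 14462
Denominator: √[(244520 − 232324)(140980 − 121801)] = √[12196 × 19179] = 15294.0212
r = 14462 / 15294.0212 ≈ 0.946

0.946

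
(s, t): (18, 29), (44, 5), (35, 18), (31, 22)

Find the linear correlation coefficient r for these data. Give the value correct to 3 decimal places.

n = 4, Σs = 128, Σt = 74, Σs² = 4446, Σt² = 1674, Σst = 2054
nΣst − ΣsΣt = 8216 − 9472 = -1256
nΣs² − (Σs)² = 17784 − 16384 = 1400; nΣt² − (Σt)² = 6696 − 5476 = 1220
r = -1256 / √(1400 × 1220) = -1256 / 1306.9047 ≈ -0.961

-0.961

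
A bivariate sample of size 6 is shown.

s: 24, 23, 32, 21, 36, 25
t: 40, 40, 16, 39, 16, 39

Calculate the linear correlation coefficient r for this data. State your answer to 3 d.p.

-0.948

n = 6, Σs = 161, Σt = 190, Σs² = 4491, Σt² = 6754, Σst = 4762
nΣst − ΣsΣt = 28572 − 30590 = -2018
nΣs² − (Σs)² = 26946 − 25921 = 1025; nΣt² − (Σt)² = 40524 − 36100 = 4424
r = -2018 / √(1025 × 4424) = -2018 / 2129.4600 ≈ -0.948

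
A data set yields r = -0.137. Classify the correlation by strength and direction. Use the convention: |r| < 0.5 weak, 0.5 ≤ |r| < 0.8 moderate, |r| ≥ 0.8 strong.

r = -0.137 < 0 so the relationship is negative.
|r| = 0.137, which falls in the weak range.

weak negative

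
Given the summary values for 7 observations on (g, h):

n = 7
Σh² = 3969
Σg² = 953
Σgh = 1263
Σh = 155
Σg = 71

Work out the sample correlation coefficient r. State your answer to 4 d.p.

r = (nΣgh − ΣgΣh) / √[(nΣg² − (Σg)²)(nΣh² − (Σh)²)]
Numerator: 7×1263 − 71×155 = -2164
Denominator: √[(6671 − 5041)(27783 − 24025)] = √[1630 × 3758] = 2474.9828
r = -2164 / 2474.9828 ≈ -0.8743

-0.8743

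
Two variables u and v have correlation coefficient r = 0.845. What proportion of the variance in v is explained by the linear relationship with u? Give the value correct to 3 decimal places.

r² = (0.845)² = 0.714

0.714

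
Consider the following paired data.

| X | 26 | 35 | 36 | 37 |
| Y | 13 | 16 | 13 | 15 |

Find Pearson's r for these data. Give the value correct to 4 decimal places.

0.5044

n = 4, ΣX = 134, ΣY = 57, ΣX² = 4566, ΣY² = 819, ΣXY = 1921
nΣXY − ΣXΣY = 7684 − 7638 = 46
nΣX² − (ΣX)² = 18264 − 17956 = 308; nΣY² − (ΣY)² = 3276 − 3249 = 27
r = 46 / √(308 × 27) = 46 / 91.1921 ≈ 0.5044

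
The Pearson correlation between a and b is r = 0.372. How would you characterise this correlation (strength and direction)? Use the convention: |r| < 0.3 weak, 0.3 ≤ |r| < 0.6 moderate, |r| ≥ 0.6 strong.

moderate positive

r = 0.372 > 0 so the relationship is positive.
|r| = 0.372, which falls in the moderate range.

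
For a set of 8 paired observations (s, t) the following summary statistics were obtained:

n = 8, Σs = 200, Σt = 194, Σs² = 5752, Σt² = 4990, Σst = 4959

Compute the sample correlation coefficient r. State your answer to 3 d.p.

r = (nΣst − ΣsΣt) / √[(nΣs² − (Σs)²)(nΣt² − (Σt)²)]
Numerator: 8×4959 − 200×194 = 872
Denominator: √[(46016 − 40000)(39920 − 37636)] = √[6016 × 2284] = 3706.8240
r = 872 / 3706.8240 ≈ 0.235

0.235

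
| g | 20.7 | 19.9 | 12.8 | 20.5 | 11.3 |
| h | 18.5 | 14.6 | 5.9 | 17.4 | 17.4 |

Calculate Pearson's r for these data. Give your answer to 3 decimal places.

n = 5, Σg = 85.2, Σh = 73.8, Σg² = 1536.28, Σh² = 1195.74, Σgh = 1302.33
nΣgh − ΣgΣh = 6511.65 − 6287.76 = 223.89
nΣg² − (Σg)² = 7681.4 − 7259.04 = 422.36; nΣh² − (Σh)² = 5978.7 − 5446.44 = 532.26
r = 223.89 / √(422.36 × 532.26) = 223.89 / 474.1364 ≈ 0.472

0.472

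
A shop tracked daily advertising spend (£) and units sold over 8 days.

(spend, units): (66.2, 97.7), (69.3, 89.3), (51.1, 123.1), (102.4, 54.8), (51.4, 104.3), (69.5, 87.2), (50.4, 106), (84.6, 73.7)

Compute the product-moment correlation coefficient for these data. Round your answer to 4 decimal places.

n = 8, Σx = 544.9, Σy = 736.1, Σx² = 39451.43, Σy² = 70826.45, Σxy = 47557
nΣxy − ΣxΣy = 380456 − 401100.89 = -20644.89
nΣx² − (Σx)² = 315611.44 − 296916.01 = 18695.43; nΣy² − (Σy)² = 566611.6 − 541843.21 = 24768.39
r = -20644.89 / √(18695.43 × 24768.39) = -20644.89 / 21518.7291 ≈ -0.9594

-0.9594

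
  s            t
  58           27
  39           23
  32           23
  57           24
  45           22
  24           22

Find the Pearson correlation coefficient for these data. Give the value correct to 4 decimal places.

0.7284

n = 6, Σs = 255, Σt = 141, Σs² = 11759, Σt² = 3331, Σst = 6085
nΣst − ΣsΣt = 36510 − 35955 = 555
nΣs² − (Σs)² = 70554 − 65025 = 5529; nΣt² − (Σt)² = 19986 − 19881 = 105
r = 555 / √(5529 × 105) = 555 / 761.9350 ≈ 0.7284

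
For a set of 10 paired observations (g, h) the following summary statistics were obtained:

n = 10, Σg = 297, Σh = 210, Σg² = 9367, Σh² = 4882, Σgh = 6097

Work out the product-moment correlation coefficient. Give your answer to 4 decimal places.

r = (nΣgh − ΣgΣh) / √[(nΣg² − (Σg)²)(nΣh² − (Σh)²)]
Numerator: 10×6097 − 297×210 = -1400
Denominator: √[(93670 − 88209)(48820 − 44100)] = √[5461 × 4720] = 5076.9991
r = -1400 / 5076.9991 ≈ -0.2758

-0.2758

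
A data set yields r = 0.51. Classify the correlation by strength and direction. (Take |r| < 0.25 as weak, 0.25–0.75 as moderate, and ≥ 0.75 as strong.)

moderate positive

r = 0.51 > 0 so the relationship is positive.
|r| = 0.51, which falls in the moderate range.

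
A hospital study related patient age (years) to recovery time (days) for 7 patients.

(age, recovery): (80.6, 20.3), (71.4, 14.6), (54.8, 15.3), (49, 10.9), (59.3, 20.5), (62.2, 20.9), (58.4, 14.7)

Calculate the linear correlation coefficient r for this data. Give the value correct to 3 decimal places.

0.532

n = 7, Σx = 435.7, Σy = 117.2, Σx² = 27794.25, Σy² = 2051.3, Σxy = 7425.27
nΣxy − ΣxΣy = 51976.89 − 51064.04 = 912.85
nΣx² − (Σx)² = 194559.75 − 189834.49 = 4725.26; nΣy² − (Σy)² = 14359.1 − 13735.84 = 623.26
r = 912.85 / √(4725.26 × 623.26) = 912.85 / 1716.1193 ≈ 0.532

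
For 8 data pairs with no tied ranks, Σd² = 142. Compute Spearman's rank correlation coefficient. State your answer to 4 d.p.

-0.6905

ρ = 1 − 6Σd² / [n(n²−1)] = 1 − 6×142 / (8×63)
  = 1 − 852/504 = 1 − 1.69048 ≈ -0.6905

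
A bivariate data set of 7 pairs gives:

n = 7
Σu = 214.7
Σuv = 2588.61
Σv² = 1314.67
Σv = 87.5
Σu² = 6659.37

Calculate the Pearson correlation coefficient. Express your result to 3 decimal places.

-0.743

r = (nΣuv − ΣuΣv) / √[(nΣu² − (Σu)²)(nΣv² − (Σv)²)]
Numerator: 7×2588.61 − 214.7×87.5 = -665.98
Denominator: √[(46615.59 − 46096.09)(9202.69 − 7656.25)] = √[519.5 × 1546.44] = 896.3122
r = -665.98 / 896.3122 ≈ -0.743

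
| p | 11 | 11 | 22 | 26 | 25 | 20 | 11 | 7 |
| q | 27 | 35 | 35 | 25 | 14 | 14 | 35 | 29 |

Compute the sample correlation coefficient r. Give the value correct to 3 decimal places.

-0.522

n = 8, Σp = 133, Σq = 214, Σp² = 2597, Σq² = 6262, Σpq = 3320
nΣpq − ΣpΣq = 26560 − 28462 = -1902
nΣp² − (Σp)² = 20776 − 17689 = 3087; nΣq² − (Σq)² = 50096 − 45796 = 4300
r = -1902 / √(3087 × 4300) = -1902 / 3643.3638 ≈ -0.522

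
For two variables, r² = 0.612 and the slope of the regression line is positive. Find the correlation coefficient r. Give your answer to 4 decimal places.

|r| = √0.612 = 0.7823
The association is positive, so r = 0.7823.

0.7823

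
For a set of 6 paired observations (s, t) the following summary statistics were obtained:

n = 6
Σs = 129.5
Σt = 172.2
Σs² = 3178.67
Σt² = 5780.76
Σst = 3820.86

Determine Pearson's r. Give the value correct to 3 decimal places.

0.184

r = (nΣst − ΣsΣt) / √[(nΣs² − (Σs)²)(nΣt² − (Σt)²)]
Numerator: 6×3820.86 − 129.5×172.2 = 625.26
Denominator: √[(19072.02 − 16770.25)(34684.56 − 29652.84)] = √[2301.77 × 5031.72] = 3403.2135
r = 625.26 / 3403.2135 ≈ 0.184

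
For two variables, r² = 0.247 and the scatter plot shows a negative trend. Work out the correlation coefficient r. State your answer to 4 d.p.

|r| = √0.247 = 0.4970
The association is negative, so r = −0.4970.

-0.4970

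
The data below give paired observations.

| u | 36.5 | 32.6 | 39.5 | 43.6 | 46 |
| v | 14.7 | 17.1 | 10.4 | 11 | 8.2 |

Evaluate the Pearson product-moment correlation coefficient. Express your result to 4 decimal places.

-0.9424

n = 5, Σu = 198.2, Σv = 61.4, Σu² = 7972.22, Σv² = 804.9, Σuv = 2361.61
nΣuv − ΣuΣv = 11808.05 − 12169.48 = -361.43
nΣu² − (Σu)² = 39861.1 − 39283.24 = 577.86; nΣv² − (Σv)² = 4024.5 − 3769.96 = 254.54
r = -361.43 / √(577.86 × 254.54) = -361.43 / 383.5212 ≈ -0.9424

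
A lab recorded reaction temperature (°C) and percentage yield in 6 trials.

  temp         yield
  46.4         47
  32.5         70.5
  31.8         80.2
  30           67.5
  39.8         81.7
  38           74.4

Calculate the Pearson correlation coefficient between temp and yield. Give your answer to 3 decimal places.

n = 6, Σx = 218.5, Σy = 421.3, Σx² = 8148.49, Σy² = 30377.79, Σxy = 15126.27
nΣxy − ΣxΣy = 90757.62 − 92054.05 = -1296.43
nΣx² − (Σx)² = 48890.94 − 47742.25 = 1148.69; nΣy² − (Σy)² = 182266.74 − 177493.69 = 4773.05
r = -1296.43 / √(1148.69 × 4773.05) = -1296.43 / 2341.5283 ≈ -0.554

-0.554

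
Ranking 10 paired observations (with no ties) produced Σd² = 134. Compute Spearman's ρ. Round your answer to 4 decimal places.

0.1879

ρ = 1 − 6Σd² / [n(n²−1)] = 1 − 6×134 / (10×99)
  = 1 − 804/990 = 1 − 0.81212 ≈ 0.1879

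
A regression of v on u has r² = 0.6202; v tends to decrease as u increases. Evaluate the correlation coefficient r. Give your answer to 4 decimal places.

|r| = √0.6202 = 0.7875
The association is negative, so r = −0.7875.

-0.7875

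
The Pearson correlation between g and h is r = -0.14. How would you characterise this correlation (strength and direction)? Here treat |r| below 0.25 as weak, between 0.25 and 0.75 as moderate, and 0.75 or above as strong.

weak negative

r = -0.14 < 0 so the relationship is negative.
|r| = 0.14, which falls in the weak range.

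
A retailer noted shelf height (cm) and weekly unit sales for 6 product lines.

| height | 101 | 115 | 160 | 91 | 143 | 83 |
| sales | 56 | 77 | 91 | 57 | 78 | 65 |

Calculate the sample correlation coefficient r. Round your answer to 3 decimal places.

0.881

n = 6, Σx = 693, Σy = 424, Σx² = 84645, Σy² = 30904, Σxy = 50807
nΣxy − ΣxΣy = 304842 − 293832 = 11010
nΣx² − (Σx)² = 507870 − 480249 = 27621; nΣy² − (Σy)² = 185424 − 179776 = 5648
r = 11010 / √(27621 × 5648) = 11010 / 12490.1324 ≈ 0.881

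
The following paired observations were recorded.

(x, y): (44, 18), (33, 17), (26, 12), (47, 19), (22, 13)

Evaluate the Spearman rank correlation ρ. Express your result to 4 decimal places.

Rank x: 4, 3, 2, 5, 1
Rank y: 4, 3, 1, 5, 2
d = rank(x) − rank(y): 0, 0, 1, 0, -1; Σd² = 2
ρ = 1 − 6Σd² / [n(n²−1)] = 1 − 6×2 / (5×24) = 1 − 12/120 ≈ 0.9000

0.9000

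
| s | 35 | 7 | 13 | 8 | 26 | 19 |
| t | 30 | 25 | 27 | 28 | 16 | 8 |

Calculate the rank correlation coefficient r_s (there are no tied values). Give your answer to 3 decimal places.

0.086

Rank s: 6, 1, 3, 2, 5, 4
Rank t: 6, 3, 4, 5, 2, 1
d = rank(s) − rank(t): 0, -2, -1, -3, 3, 3; Σd² = 32
ρ = 1 − 6Σd² / [n(n²−1)] = 1 − 6×32 / (6×35) = 1 − 192/210 ≈ 0.086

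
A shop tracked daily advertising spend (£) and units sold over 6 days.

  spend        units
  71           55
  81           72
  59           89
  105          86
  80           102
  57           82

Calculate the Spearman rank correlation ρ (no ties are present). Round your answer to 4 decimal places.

0.0286

Rank spend: 3, 5, 2, 6, 4, 1
Rank units: 1, 2, 5, 4, 6, 3
d = rank(spend) − rank(units): 2, 3, -3, 2, -2, -2; Σd² = 34
ρ = 1 − 6Σd² / [n(n²−1)] = 1 − 6×34 / (6×35) = 1 − 204/210 ≈ 0.0286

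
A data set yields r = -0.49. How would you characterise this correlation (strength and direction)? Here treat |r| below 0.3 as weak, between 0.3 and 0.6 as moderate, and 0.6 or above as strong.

r = -0.49 < 0 so the relationship is negative.
|r| = 0.49, which falls in the moderate range.

moderate negative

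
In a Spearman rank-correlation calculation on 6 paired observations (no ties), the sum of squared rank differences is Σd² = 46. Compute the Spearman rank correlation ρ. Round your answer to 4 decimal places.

-0.3143

ρ = 1 − 6Σd² / [n(n²−1)] = 1 − 6×46 / (6×35)
  = 1 − 276/210 = 1 − 1.31429 ≈ -0.3143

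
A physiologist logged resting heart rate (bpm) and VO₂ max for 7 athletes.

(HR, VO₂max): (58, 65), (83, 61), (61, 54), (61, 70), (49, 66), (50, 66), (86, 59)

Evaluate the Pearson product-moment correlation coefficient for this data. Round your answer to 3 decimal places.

-0.460

n = 7, Σx = 448, Σy = 441, Σx² = 29992, Σy² = 27955, Σxy = 28005
nΣxy − ΣxΣy = 196035 − 197568 = -1533
nΣx² − (Σx)² = 209944 − 200704 = 9240; nΣy² − (Σy)² = 195685 − 194481 = 1204
r = -1533 / √(9240 × 1204) = -1533 / 3335.4100 ≈ -0.460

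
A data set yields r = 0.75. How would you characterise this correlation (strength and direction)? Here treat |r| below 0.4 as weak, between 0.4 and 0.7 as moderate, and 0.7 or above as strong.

strong positive

r = 0.75 > 0 so the relationship is positive.
|r| = 0.75, which falls in the strong range.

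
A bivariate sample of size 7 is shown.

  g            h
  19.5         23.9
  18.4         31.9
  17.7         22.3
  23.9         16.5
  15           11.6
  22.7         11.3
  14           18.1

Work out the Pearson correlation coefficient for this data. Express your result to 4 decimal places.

n = 7, Σg = 131.2, Σh = 135.6, Σg² = 2539.6, Σh² = 2948.22, Σgh = 2525.98
nΣgh − ΣgΣh = 17681.86 − 17790.72 = -108.86
nΣg² − (Σg)² = 17777.2 − 17213.44 = 563.76; nΣh² − (Σh)² = 20637.54 − 18387.36 = 2250.18
r = -108.86 / √(563.76 × 2250.18) = -108.86 / 1126.3043 ≈ -0.0967

-0.0967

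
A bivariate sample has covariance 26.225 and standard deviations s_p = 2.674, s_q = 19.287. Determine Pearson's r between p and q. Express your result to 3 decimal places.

0.508

r = Cov(p,q) / (s_p · s_q) = 26.225 / (2.674 × 19.287)
  = 26.225 / 51.5734 ≈ 0.508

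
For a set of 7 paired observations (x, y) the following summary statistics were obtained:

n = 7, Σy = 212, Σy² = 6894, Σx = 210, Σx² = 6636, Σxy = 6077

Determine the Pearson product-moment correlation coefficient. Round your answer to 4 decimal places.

-0.7096

r = (nΣxy − ΣxΣy) / √[(nΣx² − (Σx)²)(nΣy² − (Σy)²)]
Numerator: 7×6077 − 210×212 = -1981
Denominator: √[(46452 − 44100)(48258 − 44944)] = √[2352 × 3314] = 2791.8682
r = -1981 / 2791.8682 ≈ -0.7096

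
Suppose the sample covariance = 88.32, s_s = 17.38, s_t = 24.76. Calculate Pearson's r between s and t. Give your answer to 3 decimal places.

0.205

r = Cov(s,t) / (s_s · s_t) = 88.32 / (17.38 × 24.76)
  = 88.32 / 430.3288 ≈ 0.205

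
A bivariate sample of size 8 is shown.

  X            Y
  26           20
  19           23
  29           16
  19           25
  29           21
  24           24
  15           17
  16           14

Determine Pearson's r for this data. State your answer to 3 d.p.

0.127

n = 8, ΣX = 177, ΣY = 160, ΣX² = 4137, ΣY² = 3312, ΣXY = 3560
nΣXY − ΣXΣY = 28480 − 28320 = 160
nΣX² − (ΣX)² = 33096 − 31329 = 1767; nΣY² − (ΣY)² = 26496 − 25600 = 896
r = 160 / √(1767 × 896) = 160 / 1258.2655 ≈ 0.127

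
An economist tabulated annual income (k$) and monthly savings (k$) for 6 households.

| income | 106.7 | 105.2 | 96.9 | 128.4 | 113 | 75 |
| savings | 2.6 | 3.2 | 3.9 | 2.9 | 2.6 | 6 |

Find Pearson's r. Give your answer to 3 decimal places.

n = 6, Σx = 625.2, Σy = 21.2, Σx² = 66722.1, Σy² = 83.38, Σxy = 2108.13
nΣxy − ΣxΣy = 12648.78 − 13254.24 = -605.46
nΣx² − (Σx)² = 400332.6 − 390875.04 = 9457.56; nΣy² − (Σy)² = 500.28 − 449.44 = 50.84
r = -605.46 / √(9457.56 × 50.84) = -605.46 / 693.4135 ≈ -0.873

-0.873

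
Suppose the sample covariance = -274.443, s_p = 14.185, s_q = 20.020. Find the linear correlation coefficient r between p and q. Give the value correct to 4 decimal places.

-0.9664

r = Cov(p,q) / (s_p · s_q) = -274.443 / (14.185 × 20.020)
  = -274.443 / 283.9837 ≈ -0.9664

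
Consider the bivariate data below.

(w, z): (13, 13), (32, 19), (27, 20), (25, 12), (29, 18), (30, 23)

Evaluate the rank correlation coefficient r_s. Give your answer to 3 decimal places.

0.657

Rank w: 1, 6, 3, 2, 4, 5
Rank z: 2, 4, 5, 1, 3, 6
d = rank(w) − rank(z): -1, 2, -2, 1, 1, -1; Σd² = 12
ρ = 1 − 6Σd² / [n(n²−1)] = 1 − 6×12 / (6×35) = 1 − 72/210 ≈ 0.657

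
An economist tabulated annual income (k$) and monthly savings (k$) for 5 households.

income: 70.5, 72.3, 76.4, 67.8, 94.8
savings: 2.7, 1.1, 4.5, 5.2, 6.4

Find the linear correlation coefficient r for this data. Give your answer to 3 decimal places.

0.592

n = 5, Σx = 381.8, Σy = 19.9, Σx² = 29618.38, Σy² = 96.75, Σxy = 1572.96
nΣxy − ΣxΣy = 7864.8 − 7597.82 = 266.98
nΣx² − (Σx)² = 148091.9 − 145771.24 = 2320.66; nΣy² − (Σy)² = 483.75 − 396.01 = 87.74
r = 266.98 / √(2320.66 × 87.74) = 266.98 / 451.2369 ≈ 0.592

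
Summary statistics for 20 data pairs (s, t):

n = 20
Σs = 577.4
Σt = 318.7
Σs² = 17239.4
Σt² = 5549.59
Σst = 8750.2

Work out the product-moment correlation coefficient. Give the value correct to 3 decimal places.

r = (nΣst − ΣsΣt) / √[(nΣs² − (Σs)²)(nΣt² − (Σt)²)]
Numerator: 20×8750.2 − 577.4×318.7 = -9013.38
Denominator: √[(344788 − 333390.76)(110991.8 − 101569.69)] = √[11397.24 × 9422.11] = 10362.7240
r = -9013.38 / 10362.7240 ≈ -0.870

-0.870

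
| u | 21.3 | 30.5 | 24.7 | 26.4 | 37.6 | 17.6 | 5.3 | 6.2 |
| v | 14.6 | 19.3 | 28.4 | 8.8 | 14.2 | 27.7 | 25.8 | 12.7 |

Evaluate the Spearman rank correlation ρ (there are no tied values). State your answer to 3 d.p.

-0.238

Rank u: 4, 7, 5, 6, 8, 3, 1, 2
Rank v: 4, 5, 8, 1, 3, 7, 6, 2
d = rank(u) − rank(v): 0, 2, -3, 5, 5, -4, -5, 0; Σd² = 104
ρ = 1 − 6Σd² / [n(n²−1)] = 1 − 6×104 / (8×63) = 1 − 624/504 ≈ -0.238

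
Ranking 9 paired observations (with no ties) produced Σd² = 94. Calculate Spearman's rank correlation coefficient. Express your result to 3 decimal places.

ρ = 1 − 6Σd² / [n(n²−1)] = 1 − 6×94 / (9×80)
  = 1 − 564/720 = 1 − 0.7833 ≈ 0.217

0.217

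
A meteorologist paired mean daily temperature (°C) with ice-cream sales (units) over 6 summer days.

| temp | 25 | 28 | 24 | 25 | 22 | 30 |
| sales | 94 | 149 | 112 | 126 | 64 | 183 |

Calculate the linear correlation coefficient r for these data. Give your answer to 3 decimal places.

0.954

n = 6, Σx = 154, Σy = 728, Σx² = 3994, Σy² = 97042, Σxy = 19258
nΣxy − ΣxΣy = 115548 − 112112 = 3436
nΣx² − (Σx)² = 23964 − 23716 = 248; nΣy² − (Σy)² = 582252 − 529984 = 52268
r = 3436 / √(248 × 52268) = 3436 / 3600.3422 ≈ 0.954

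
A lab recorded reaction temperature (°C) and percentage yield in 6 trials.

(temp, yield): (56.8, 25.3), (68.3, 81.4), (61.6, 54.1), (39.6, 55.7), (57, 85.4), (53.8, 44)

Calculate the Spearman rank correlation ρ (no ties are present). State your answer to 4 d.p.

Rank temp: 3, 6, 5, 1, 4, 2
Rank yield: 1, 5, 3, 4, 6, 2
d = rank(temp) − rank(yield): 2, 1, 2, -3, -2, 0; Σd² = 22
ρ = 1 − 6Σd² / [n(n²−1)] = 1 − 6×22 / (6×35) = 1 − 132/210 ≈ 0.3714

0.3714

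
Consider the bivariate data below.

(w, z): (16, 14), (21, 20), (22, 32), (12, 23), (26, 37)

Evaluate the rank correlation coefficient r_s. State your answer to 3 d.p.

Rank w: 2, 3, 4, 1, 5
Rank z: 1, 2, 4, 3, 5
d = rank(w) − rank(z): 1, 1, 0, -2, 0; Σd² = 6
ρ = 1 − 6Σd² / [n(n²−1)] = 1 − 6×6 / (5×24) = 1 − 36/120 ≈ 0.700

0.700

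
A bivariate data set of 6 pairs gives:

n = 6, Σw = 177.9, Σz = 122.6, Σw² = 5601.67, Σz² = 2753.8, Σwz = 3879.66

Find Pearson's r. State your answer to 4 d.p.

r = (nΣwz − ΣwΣz) / √[(nΣw² − (Σw)²)(nΣz² − (Σz)²)]
Numerator: 6×3879.66 − 177.9×122.6 = 1467.42
Denominator: √[(33610.02 − 31648.41)(16522.8 − 15030.76)] = √[1961.61 × 1492.04] = 1710.7895
r = 1467.42 / 1710.7895 ≈ 0.8577

0.8577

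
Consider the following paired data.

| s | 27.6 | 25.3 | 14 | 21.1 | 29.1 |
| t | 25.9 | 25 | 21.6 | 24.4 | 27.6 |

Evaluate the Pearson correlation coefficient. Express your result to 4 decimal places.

n = 5, Σs = 117.1, Σt = 124.5, Σs² = 2889.87, Σt² = 3119.49, Σst = 2967.74
nΣst − ΣsΣt = 14838.7 − 14578.95 = 259.75
nΣs² − (Σs)² = 14449.35 − 13712.41 = 736.94; nΣt² − (Σt)² = 15597.45 − 15500.25 = 97.2
r = 259.75 / √(736.94 × 97.2) = 259.75 / 267.6389 ≈ 0.9705

0.9705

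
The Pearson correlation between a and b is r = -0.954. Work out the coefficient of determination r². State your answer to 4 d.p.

r² = (-0.954)² = 0.9101

0.9101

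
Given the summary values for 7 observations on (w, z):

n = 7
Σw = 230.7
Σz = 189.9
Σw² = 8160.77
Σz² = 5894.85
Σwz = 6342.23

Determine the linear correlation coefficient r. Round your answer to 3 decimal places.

0.130

r = (nΣwz − ΣwΣz) / √[(nΣw² − (Σw)²)(nΣz² − (Σz)²)]
Numerator: 7×6342.23 − 230.7×189.9 = 585.68
Denominator: √[(57125.39 − 53222.49)(41263.95 − 36062.01)] = √[3902.9 × 5201.94] = 4505.8464
r = 585.68 / 4505.8464 ≈ 0.130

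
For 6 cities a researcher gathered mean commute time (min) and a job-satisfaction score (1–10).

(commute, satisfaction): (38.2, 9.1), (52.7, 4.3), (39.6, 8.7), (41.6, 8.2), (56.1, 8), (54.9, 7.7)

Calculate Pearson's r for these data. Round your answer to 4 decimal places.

-0.5502

n = 6, Σx = 283.1, Σy = 46, Σx² = 13696.47, Σy² = 367.52, Σxy = 2131.4
nΣxy − ΣxΣy = 12788.4 − 13022.6 = -234.2
nΣx² − (Σx)² = 82178.82 − 80145.61 = 2033.21; nΣy² − (Σy)² = 2205.12 − 2116 = 89.12
r = -234.2 / √(2033.21 × 89.12) = -234.2 / 425.6756 ≈ -0.5502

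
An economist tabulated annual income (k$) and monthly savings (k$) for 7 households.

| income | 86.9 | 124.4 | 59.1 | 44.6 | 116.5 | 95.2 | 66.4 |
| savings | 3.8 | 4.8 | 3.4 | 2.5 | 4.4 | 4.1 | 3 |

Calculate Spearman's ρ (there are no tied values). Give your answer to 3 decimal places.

Rank income: 4, 7, 2, 1, 6, 5, 3
Rank savings: 4, 7, 3, 1, 6, 5, 2
d = rank(income) − rank(savings): 0, 0, -1, 0, 0, 0, 1; Σd² = 2
ρ = 1 − 6Σd² / [n(n²−1)] = 1 − 6×2 / (7×48) = 1 − 12/336 ≈ 0.964

0.964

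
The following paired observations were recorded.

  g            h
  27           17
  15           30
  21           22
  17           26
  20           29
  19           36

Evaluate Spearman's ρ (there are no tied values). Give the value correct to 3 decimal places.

-0.714

Rank g: 6, 1, 5, 2, 4, 3
Rank h: 1, 5, 2, 3, 4, 6
d = rank(g) − rank(h): 5, -4, 3, -1, 0, -3; Σd² = 60
ρ = 1 − 6Σd² / [n(n²−1)] = 1 − 6×60 / (6×35) = 1 − 360/210 ≈ -0.714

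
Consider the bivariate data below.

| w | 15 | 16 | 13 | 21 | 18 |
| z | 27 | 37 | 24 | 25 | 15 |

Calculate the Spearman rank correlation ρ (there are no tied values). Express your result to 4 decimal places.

-0.1000

Rank w: 2, 3, 1, 5, 4
Rank z: 4, 5, 2, 3, 1
d = rank(w) − rank(z): -2, -2, -1, 2, 3; Σd² = 22
ρ = 1 − 6Σd² / [n(n²−1)] = 1 − 6×22 / (5×24) = 1 − 132/120 ≈ -0.1000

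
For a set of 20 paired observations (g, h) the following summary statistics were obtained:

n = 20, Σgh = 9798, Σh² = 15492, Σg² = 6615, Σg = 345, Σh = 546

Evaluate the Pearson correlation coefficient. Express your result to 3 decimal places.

0.608

r = (nΣgh − ΣgΣh) / √[(nΣg² − (Σg)²)(nΣh² − (Σh)²)]
Numerator: 20×9798 − 345×546 = 7590
Denominator: √[(132300 − 119025)(309840 − 298116)] = √[13275 × 11724] = 12475.4198
r = 7590 / 12475.4198 ≈ 0.608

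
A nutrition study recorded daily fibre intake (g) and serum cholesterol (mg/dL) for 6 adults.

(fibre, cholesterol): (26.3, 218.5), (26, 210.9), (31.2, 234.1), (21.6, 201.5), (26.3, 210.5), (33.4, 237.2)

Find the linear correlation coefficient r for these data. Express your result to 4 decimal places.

n = 6, Σx = 164.8, Σy = 1312.7, Σx² = 4614.94, Σy² = 288200.21, Σxy = 36344.9
nΣxy − ΣxΣy = 218069.4 − 216332.96 = 1736.44
nΣx² − (Σx)² = 27689.64 − 27159.04 = 530.6; nΣy² − (Σy)² = 1729201.26 − 1723181.29 = 6019.97
r = 1736.44 / √(530.6 × 6019.97) = 1736.44 / 1787.2314 ≈ 0.9716

0.9716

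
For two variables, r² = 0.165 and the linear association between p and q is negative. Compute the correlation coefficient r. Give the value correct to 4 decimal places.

-0.4062

|r| = √0.165 = 0.4062
The association is negative, so r = −0.4062.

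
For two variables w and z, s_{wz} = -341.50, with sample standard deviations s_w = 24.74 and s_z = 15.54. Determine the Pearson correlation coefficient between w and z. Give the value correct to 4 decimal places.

r = Cov(w,z) / (s_w · s_z) = -341.50 / (24.74 × 15.54)
  = -341.50 / 384.4596 ≈ -0.8883

-0.8883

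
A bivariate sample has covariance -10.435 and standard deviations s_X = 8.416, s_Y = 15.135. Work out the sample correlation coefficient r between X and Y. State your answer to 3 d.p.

-0.082

r = Cov(X,Y) / (s_X · s_Y) = -10.435 / (8.416 × 15.135)
  = -10.435 / 127.3762 ≈ -0.082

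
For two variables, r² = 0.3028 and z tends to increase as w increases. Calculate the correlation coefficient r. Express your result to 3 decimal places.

|r| = √0.3028 = 0.550
The association is positive, so r = 0.550.

0.550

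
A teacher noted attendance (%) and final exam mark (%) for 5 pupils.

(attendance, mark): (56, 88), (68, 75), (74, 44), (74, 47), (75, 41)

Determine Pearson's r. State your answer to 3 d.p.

n = 5, Σx = 347, Σy = 295, Σx² = 24337, Σy² = 19195, Σxy = 19837
nΣxy − ΣxΣy = 99185 − 102365 = -3180
nΣx² − (Σx)² = 121685 − 120409 = 1276; nΣy² − (Σy)² = 95975 − 87025 = 8950
r = -3180 / √(1276 × 8950) = -3180 / 3379.3786 ≈ -0.941

-0.941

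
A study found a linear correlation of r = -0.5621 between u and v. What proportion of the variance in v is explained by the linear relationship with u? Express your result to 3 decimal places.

0.316

r² = (-0.5621)² = 0.316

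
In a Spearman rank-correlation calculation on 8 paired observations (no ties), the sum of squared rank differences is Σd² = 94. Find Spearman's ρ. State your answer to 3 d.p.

ρ = 1 − 6Σd² / [n(n²−1)] = 1 − 6×94 / (8×63)
  = 1 − 564/504 = 1 − 1.1190 ≈ -0.119

-0.119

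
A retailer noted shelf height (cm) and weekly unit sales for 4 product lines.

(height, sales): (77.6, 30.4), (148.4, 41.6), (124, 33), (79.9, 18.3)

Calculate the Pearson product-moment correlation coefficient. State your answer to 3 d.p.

n = 4, Σx = 429.9, Σy = 123.3, Σx² = 49804.33, Σy² = 4078.61, Σxy = 14086.65
nΣxy − ΣxΣy = 56346.6 − 53006.67 = 3339.93
nΣx² − (Σx)² = 199217.32 − 184814.01 = 14403.31; nΣy² − (Σy)² = 16314.44 − 15202.89 = 1111.55
r = 3339.93 / √(14403.31 × 1111.55) = 3339.93 / 4001.2497 ≈ 0.835

0.835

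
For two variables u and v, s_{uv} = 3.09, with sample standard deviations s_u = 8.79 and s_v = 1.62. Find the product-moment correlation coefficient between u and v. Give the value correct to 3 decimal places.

r = Cov(u,v) / (s_u · s_v) = 3.09 / (8.79 × 1.62)
  = 3.09 / 14.2398 ≈ 0.217

0.217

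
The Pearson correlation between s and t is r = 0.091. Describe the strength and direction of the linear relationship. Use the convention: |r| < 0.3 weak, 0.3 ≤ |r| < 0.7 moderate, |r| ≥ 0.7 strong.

weak positive

r = 0.091 > 0 so the relationship is positive.
|r| = 0.091, which falls in the weak range.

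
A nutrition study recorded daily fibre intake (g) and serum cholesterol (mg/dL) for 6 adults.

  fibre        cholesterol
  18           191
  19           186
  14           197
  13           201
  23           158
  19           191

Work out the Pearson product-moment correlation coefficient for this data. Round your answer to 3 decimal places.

-0.896

n = 6, Σx = 106, Σy = 1124, Σx² = 1940, Σy² = 211732, Σxy = 19606
nΣxy − ΣxΣy = 117636 − 119144 = -1508
nΣx² − (Σx)² = 11640 − 11236 = 404; nΣy² − (Σy)² = 1270392 − 1263376 = 7016
r = -1508 / √(404 × 7016) = -1508 / 1683.5866 ≈ -0.896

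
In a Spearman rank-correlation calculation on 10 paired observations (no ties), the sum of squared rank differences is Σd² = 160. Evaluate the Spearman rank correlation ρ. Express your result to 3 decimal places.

0.030

ρ = 1 − 6Σd² / [n(n²−1)] = 1 − 6×160 / (10×99)
  = 1 − 960/990 = 1 − 0.9697 ≈ 0.030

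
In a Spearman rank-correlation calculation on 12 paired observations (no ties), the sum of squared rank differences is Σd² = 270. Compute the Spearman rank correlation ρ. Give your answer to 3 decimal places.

ρ = 1 − 6Σd² / [n(n²−1)] = 1 − 6×270 / (12×143)
  = 1 − 1620/1716 = 1 − 0.9441 ≈ 0.056

0.056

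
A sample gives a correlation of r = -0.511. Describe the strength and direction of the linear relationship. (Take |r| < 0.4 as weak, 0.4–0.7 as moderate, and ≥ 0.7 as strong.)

r = -0.511 < 0 so the relationship is negative.
|r| = 0.511, which falls in the moderate range.

moderate negative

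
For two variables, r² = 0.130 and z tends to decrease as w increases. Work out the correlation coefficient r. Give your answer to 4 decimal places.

|r| = √0.130 = 0.3606
The association is negative, so r = −0.3606.

-0.3606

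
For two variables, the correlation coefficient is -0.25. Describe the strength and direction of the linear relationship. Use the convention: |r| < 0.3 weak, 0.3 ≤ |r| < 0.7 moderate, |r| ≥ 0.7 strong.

r = -0.25 < 0 so the relationship is negative.
|r| = 0.25, which falls in the weak range.

weak negative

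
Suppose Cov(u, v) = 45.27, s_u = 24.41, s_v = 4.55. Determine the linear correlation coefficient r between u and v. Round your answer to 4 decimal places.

r = Cov(u,v) / (s_u · s_v) = 45.27 / (24.41 × 4.55)
  = 45.27 / 111.0655 ≈ 0.4076

0.4076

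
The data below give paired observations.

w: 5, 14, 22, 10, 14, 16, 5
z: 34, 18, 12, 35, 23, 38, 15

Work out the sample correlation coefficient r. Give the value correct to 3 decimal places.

-0.280

n = 7, Σw = 86, Σz = 175, Σw² = 1282, Σz² = 5047, Σwz = 2041
nΣwz − ΣwΣz = 14287 − 15050 = -763
nΣw² − (Σw)² = 8974 − 7396 = 1578; nΣz² − (Σz)² = 35329 − 30625 = 4704
r = -763 / √(1578 × 4704) = -763 / 2724.5022 ≈ -0.280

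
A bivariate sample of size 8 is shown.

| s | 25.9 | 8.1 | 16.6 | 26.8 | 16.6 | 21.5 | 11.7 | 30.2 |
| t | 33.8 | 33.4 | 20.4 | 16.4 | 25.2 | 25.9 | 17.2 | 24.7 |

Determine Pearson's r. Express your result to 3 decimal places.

-0.083

n = 8, Σs = 157.4, Σt = 197, Σs² = 3516.96, Σt² = 5154.9, Σst = 3846.47
nΣst − ΣsΣt = 30771.76 − 31007.8 = -236.04
nΣs² − (Σs)² = 28135.68 − 24774.76 = 3360.92; nΣt² − (Σt)² = 41239.2 − 38809 = 2430.2
r = -236.04 / √(3360.92 × 2430.2) = -236.04 / 2857.9202 ≈ -0.083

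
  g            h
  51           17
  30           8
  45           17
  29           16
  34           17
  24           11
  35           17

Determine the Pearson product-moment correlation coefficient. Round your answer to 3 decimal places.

n = 7, Σg = 248, Σh = 103, Σg² = 9324, Σh² = 1597, Σgh = 3773
nΣgh − ΣgΣh = 26411 − 25544 = 867
nΣg² − (Σg)² = 65268 − 61504 = 3764; nΣh² − (Σh)² = 11179 − 10609 = 570
r = 867 / √(3764 × 570) = 867 / 1464.7457 ≈ 0.592

0.592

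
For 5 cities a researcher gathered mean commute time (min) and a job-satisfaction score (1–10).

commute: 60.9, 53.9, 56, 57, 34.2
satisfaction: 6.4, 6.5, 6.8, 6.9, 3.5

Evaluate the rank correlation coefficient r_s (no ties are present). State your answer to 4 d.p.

0.4000

Rank commute: 5, 2, 3, 4, 1
Rank satisfaction: 2, 3, 4, 5, 1
d = rank(commute) − rank(satisfaction): 3, -1, -1, -1, 0; Σd² = 12
ρ = 1 − 6Σd² / [n(n²−1)] = 1 − 6×12 / (5×24) = 1 − 72/120 ≈ 0.4000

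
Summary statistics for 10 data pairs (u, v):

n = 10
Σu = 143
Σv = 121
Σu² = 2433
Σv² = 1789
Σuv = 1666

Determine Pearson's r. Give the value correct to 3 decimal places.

r = (nΣuv − ΣuΣv) / √[(nΣu² − (Σu)²)(nΣv² − (Σv)²)]
Numerator: 10×1666 − 143×121 = -643
Denominator: √[(24330 − 20449)(17890 − 14641)] = √[3881 × 3249] = 3550.9673
r = -643 / 3550.9673 ≈ -0.181

-0.181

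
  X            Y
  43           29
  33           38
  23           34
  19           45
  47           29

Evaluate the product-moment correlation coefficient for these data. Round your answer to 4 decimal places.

n = 5, ΣX = 165, ΣY = 175, ΣX² = 6037, ΣY² = 6307, ΣXY = 5501
nΣXY − ΣXΣY = 27505 − 28875 = -1370
nΣX² − (ΣX)² = 30185 − 27225 = 2960; nΣY² − (ΣY)² = 31535 − 30625 = 910
r = -1370 / √(2960 × 910) = -1370 / 1641.2191 ≈ -0.8347

-0.8347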